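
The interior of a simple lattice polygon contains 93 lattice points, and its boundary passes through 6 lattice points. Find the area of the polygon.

95

Pick's theorem states A = I + B/2 − 1, so A = 93 + 6/2 − 1 = 95.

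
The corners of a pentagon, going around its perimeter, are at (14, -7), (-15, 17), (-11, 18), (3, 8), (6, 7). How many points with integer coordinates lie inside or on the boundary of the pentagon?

134

Using the shoelace formula, 2A = |(14·17 − (-15)·(-7)) + ((-15)·18 − (-11)·17) + ((-11)·8 − 3·18) + (3·7 − 6·8) + (6·(-7) − 14·7)| = 259, so the area is 259/2.
The number of boundary lattice points is Σ gcd(|Δx|,|Δy|) = gcd(29,24) + gcd(4,1) + gcd(14,10) + gcd(3,1) + gcd(8,14) = 1+1+2+1+2 = 7.
Pick's theorem gives I = A − B/2 + 1 = 259/2 − 7/2 + 1 = 127, so the closed region contains I + B = 127 + 7 = 134 lattice points.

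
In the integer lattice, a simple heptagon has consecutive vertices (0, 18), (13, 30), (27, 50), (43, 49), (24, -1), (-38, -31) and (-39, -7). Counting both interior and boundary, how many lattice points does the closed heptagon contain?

2439

By the shoelace formula, twice the signed area is |[0·30 − 13·18] + [13·50 − 27·30] + [27·49 − 43·50] + [43·(-1) − 24·49] + [24·(-31) − (-38)·(-1)] + [(-38)·(-7) − (-39)·(-31)] + [(-39)·18 − 0·(-7)]| = 4867, so the area is 4867/2.
The number of boundary lattice points is Σ gcd(|Δx|,|Δy|) = gcd(13,12) + gcd(14,20) + gcd(16,1) + gcd(19,50) + gcd(62,30) + gcd(1,24) + gcd(39,25) = 1+2+1+1+2+1+1 = 9.
Pick's theorem gives I = A − B/2 + 1 = 4867/2 − 9/2 + 1 = 2430, so the closed region contains I + B = 2430 + 9 = 2439 lattice points.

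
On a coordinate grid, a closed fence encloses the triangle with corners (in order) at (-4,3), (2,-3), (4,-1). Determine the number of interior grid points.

7

Using the shoelace formula, 2A = |[(-4)·(-3) − 2·3] + [2·(-1) − 4·(-3)] + [4·3 − (-4)·(-1)]| = 24, so the area is 12.
Along each edge there are gcd(|Δx|,|Δy|)+1 lattice points, so counting each shared vertex once the boundary has gcd(6,6) + gcd(2,2) + gcd(8,4) = 6+2+4 = 12.
Pick's theorem gives I = A − B/2 + 1 = 12 − 12/2 + 1 = 7.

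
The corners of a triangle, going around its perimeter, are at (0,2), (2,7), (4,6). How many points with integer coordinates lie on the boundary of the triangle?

Summing gcd(|Δx|,|Δy|) over the edges gives the boundary count: gcd(2,5) + gcd(2,1) + gcd(4,4) = 1+1+4 = 6.

6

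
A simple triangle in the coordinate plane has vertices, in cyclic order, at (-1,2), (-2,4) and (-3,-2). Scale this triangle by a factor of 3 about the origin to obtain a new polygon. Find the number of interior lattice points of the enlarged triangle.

The shoelace formula gives twice the area as |((-1)·4 − (-2)·2) + ((-2)·(-2) − (-3)·4) + ((-3)·2 − (-1)·(-2))| = 8, so the area is 4.
Along each edge there are gcd(|Δx|,|Δy|)+1 lattice points, so counting each shared vertex once the boundary has gcd(1,2) + gcd(1,6) + gcd(2,4) = 1+1+2 = 4.
Scaling by 3 multiplies the area by 3² = 9 (so the new area is 36) and multiplies the boundary lattice-point count by 3, giving 12.
By Pick's theorem, the interior count of the dilated polygon is 36 − 12/2 + 1 = 31.

31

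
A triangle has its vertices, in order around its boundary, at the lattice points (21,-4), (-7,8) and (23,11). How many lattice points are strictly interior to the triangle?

Using the shoelace formula, 2A = |[21·8 − (-7)·(-4)] + [(-7)·11 − 23·8] + [23·(-4) − 21·11]| = 444, so the area is 222.
Along each edge there are gcd(|Δx|,|Δy|)+1 lattice points, so counting each shared vertex once the boundary has gcd(28,12) + gcd(30,3) + gcd(2,15) = 4+3+1 = 8.
Pick's theorem gives I = A − B/2 + 1 = 222 − 8/2 + 1 = 219.

219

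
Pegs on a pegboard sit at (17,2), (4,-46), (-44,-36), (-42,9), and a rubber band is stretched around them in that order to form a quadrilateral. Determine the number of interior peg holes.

2550

By the shoelace formula, twice the signed area is |[17·(-46) − 4·2] + [4·(-36) − (-44)·(-46)] + [(-44)·9 − (-42)·(-36)] + [(-42)·2 − 17·9]| = 5103, so the area is 2551.5.
The number of boundary lattice points is Σ gcd(|Δx|,|Δy|) = gcd(13,48) + gcd(48,10) + gcd(2,45) + gcd(59,7) = 1+2+1+1 = 5.
Pick's theorem gives I = A − B/2 + 1 = 2551.5 − 5/2 + 1 = 2550.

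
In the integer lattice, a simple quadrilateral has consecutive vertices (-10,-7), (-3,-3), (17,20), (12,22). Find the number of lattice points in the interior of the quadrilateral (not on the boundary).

By the shoelace formula, twice the signed area is |[(-10)·(-3) − (-3)·(-7)] + [(-3)·20 − 17·(-3)] + [17·22 − 12·20] + [12·(-7) − (-10)·22]| = 270, so the area is 135.
Along each edge there are gcd(|Δx|,|Δy|)+1 lattice points, so counting each shared vertex once the boundary has gcd(7,4) + gcd(20,23) + gcd(5,2) + gcd(22,29) = 1+1+1+1 = 4.
By Pick's theorem A = I + B/2 − 1, so I = 135 − 4/2 + 1 = 134.

134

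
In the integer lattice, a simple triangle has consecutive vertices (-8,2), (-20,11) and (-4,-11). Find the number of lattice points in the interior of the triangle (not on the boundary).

The shoelace formula gives twice the area as |[(-8)·11 − (-20)·2] + [(-20)·(-11) − (-4)·11] + [(-4)·2 − (-8)·(-11)]| = 120, so the area is 60.
Summing gcd(|Δx|,|Δy|) over the edges gives the boundary count: gcd(12,9) + gcd(16,22) + gcd(4,13) = 3+2+1 = 6.
By Pick's theorem A = I + B/2 − 1, so I = 60 − 6/2 + 1 = 58.

58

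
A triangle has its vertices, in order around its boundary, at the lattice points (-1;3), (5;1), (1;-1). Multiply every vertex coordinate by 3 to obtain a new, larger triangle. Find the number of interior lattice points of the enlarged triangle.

82

Using the shoelace formula, 2A = |((-1)·1 − 5·3) + (5·(-1) − 1·1) + (1·3 − (-1)·(-1))| = 20, so the area is 10.
Along each edge there are gcd(|Δx|,|Δy|)+1 lattice points, so counting each shared vertex once the boundary has gcd(6,2) + gcd(4,2) + gcd(2,4) = 2+2+2 = 6.
Scaling by 3 multiplies the area by 3² = 9 (so the new area is 90) and multiplies the boundary lattice-point count by 3, giving 18.
By Pick's theorem, the interior count of the dilated polygon is 90 − 18/2 + 1 = 82.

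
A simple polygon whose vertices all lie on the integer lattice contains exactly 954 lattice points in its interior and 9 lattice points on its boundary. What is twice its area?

1915

By Pick's theorem, A = I + B/2 − 1 = 954 + 9/2 − 1 = 1915/2.
Hence 2A = 1915.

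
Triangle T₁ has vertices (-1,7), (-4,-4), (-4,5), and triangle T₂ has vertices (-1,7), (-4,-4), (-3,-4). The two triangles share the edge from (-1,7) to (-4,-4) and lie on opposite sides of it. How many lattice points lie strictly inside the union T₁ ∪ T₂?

The union is the simple quadrilateral with vertices (-1,7), (-4,5), (-4,-4), (-3,-4) in order.
Using the shoelace formula, 2A = |((-1)·5 − (-4)·7) + ((-4)·(-4) − (-4)·5) + ((-4)·(-4) − (-3)·(-4)) + ((-3)·7 − (-1)·(-4))| = 38, so the area is 19.
The number of boundary lattice points is Σ gcd(|Δx|,|Δy|) = gcd(3,2) + gcd(0,9) + gcd(1,0) + gcd(2,11) = 1+9+1+1 = 12.
By Pick's theorem I = A − B/2 + 1 = 19 − 12/2 + 1 = 14.

14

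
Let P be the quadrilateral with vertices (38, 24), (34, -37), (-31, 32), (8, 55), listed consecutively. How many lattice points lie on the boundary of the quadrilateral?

Along each edge there are gcd(|Δx|,|Δy|)+1 lattice points, so counting each shared vertex once the boundary has gcd(4,61) + gcd(65,69) + gcd(39,23) + gcd(30,31) = 1+1+1+1 = 4.

4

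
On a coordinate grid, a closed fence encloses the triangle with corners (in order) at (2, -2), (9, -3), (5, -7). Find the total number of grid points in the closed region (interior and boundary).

20

The shoelace formula gives twice the area as |(2·(-3) − 9·(-2)) + (9·(-7) − 5·(-3)) + (5·(-2) − 2·(-7))| = 32, so the area is 16.
Along each edge there are gcd(|Δx|,|Δy|)+1 lattice points, so counting each shared vertex once the boundary has gcd(7,1) + gcd(4,4) + gcd(3,5) = 1+4+1 = 6.
Pick's theorem gives I = A − B/2 + 1 = 16 − 6/2 + 1 = 14, so the closed region contains I + B = 14 + 6 = 20 lattice points.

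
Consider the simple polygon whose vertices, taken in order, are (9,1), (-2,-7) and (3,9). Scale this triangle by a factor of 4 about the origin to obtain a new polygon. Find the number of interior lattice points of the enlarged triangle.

The shoelace formula gives twice the area as |(9·(-7) − (-2)·1) + ((-2)·9 − 3·(-7)) + (3·1 − 9·9)| = 136, so the area is 68.
The number of boundary lattice points is Σ gcd(|Δx|,|Δy|) = gcd(11,8) + gcd(5,16) + gcd(6,8) = 1+1+2 = 4.
Scaling by 4 multiplies the area by 4² = 16 (so the new area is 1088) and multiplies the boundary lattice-point count by 4, giving 16.
By Pick's theorem, the interior count of the dilated polygon is 1088 − 16/2 + 1 = 1081.

1081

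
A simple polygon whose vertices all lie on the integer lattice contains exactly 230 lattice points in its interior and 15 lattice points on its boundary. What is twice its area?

Pick's theorem states A = I + B/2 − 1, so A = 230 + 15/2 − 1 = 473/2.
Hence 2A = 473.

473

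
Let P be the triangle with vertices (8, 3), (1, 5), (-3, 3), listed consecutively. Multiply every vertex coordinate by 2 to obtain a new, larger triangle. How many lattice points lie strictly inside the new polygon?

Using the shoelace formula, 2A = |(8·5 − 1·3) + (1·3 − (-3)·5) + ((-3)·3 − 8·3)| = 22, so the area is 11.
Summing gcd(|Δx|,|Δy|) over the edges gives the boundary count: gcd(7,2) + gcd(4,2) + gcd(11,0) = 1+2+11 = 14.
Scaling by 2 multiplies the area by 2² = 4 (so the new area is 44) and multiplies the boundary lattice-point count by 2, giving 28.
By Pick's theorem, the interior count of the dilated polygon is 44 − 28/2 + 1 = 31.

31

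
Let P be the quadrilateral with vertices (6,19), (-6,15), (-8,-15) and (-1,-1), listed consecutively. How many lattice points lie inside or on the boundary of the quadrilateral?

205

Using the shoelace formula, 2A = |(6·15 − (-6)·19) + ((-6)·(-15) − (-8)·15) + ((-8)·(-1) − (-1)·(-15)) + ((-1)·19 − 6·(-1))| = 394, so the area is 197.
Summing gcd(|Δx|,|Δy|) over the edges gives the boundary count: gcd(12,4) + gcd(2,30) + gcd(7,14) + gcd(7,20) = 4+2+7+1 = 14.
Pick's theorem gives I = A − B/2 + 1 = 197 − 14/2 + 1 = 191, so the closed region contains I + B = 191 + 14 = 205 lattice points.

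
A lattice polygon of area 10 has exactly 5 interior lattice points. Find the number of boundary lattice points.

Pick's theorem gives A = I + B/2 − 1, so B = 2(A − I + 1) = 2(10 − 5 + 1) = 12.

12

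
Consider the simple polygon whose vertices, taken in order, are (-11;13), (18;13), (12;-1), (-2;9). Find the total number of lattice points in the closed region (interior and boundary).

204

The shoelace formula gives twice the area as |((-11)·13 − 18·13) + (18·(-1) − 12·13) + (12·9 − (-2)·(-1)) + ((-2)·13 − (-11)·9)| = 372, so the area is 186.
Along each edge there are gcd(|Δx|,|Δy|)+1 lattice points, so counting each shared vertex once the boundary has gcd(29,0) + gcd(6,14) + gcd(14,10) + gcd(9,4) = 29+2+2+1 = 34.
Pick's theorem gives I = A − B/2 + 1 = 186 − 34/2 + 1 = 170, so the closed region contains I + B = 170 + 34 = 204 lattice points.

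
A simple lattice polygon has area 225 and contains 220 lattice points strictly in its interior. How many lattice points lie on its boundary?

12

Pick's theorem gives A = I + B/2 − 1, so B = 2(A − I + 1) = 2(225 − 220 + 1) = 12.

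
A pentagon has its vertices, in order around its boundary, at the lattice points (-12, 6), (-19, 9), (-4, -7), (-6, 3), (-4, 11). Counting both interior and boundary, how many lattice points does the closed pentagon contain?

The shoelace formula gives twice the area as |[(-12)·9 − (-19)·6] + [(-19)·(-7) − (-4)·9] + [(-4)·3 − (-6)·(-7)] + [(-6)·11 − (-4)·3] + [(-4)·6 − (-12)·11]| = 175, so the area is 175/2.
Summing gcd(|Δx|,|Δy|) over the edges gives the boundary count: gcd(7,3) + gcd(15,16) + gcd(2,10) + gcd(2,8) + gcd(8,5) = 1+1+2+2+1 = 7.
Pick's theorem gives I = A − B/2 + 1 = 175/2 − 7/2 + 1 = 85, so the closed region contains I + B = 85 + 7 = 92 lattice points.

92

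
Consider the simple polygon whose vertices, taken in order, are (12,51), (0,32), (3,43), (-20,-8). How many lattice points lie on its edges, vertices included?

4

Along each edge there are gcd(|Δx|,|Δy|)+1 lattice points, so counting each shared vertex once the boundary has gcd(12,19) + gcd(3,11) + gcd(23,51) + gcd(32,59) = 1+1+1+1 = 4.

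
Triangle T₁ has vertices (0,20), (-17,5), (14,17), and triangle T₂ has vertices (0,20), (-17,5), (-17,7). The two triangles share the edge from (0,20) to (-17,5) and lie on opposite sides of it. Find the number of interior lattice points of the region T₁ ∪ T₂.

The union is the simple quadrilateral with vertices (0,20), (14,17), (-17,5), (-17,7) in order.
By the shoelace formula, twice the signed area is |[0·17 − 14·20] + [14·5 − (-17)·17] + [(-17)·7 − (-17)·5] + [(-17)·20 − 0·7]| = 295, so the area is 147.5.
Along each edge there are gcd(|Δx|,|Δy|)+1 lattice points, so counting each shared vertex once the boundary has gcd(14,3) + gcd(31,12) + gcd(0,2) + gcd(17,13) = 1+1+2+1 = 5.
By Pick's theorem I = A − B/2 + 1 = 147.5 − 5/2 + 1 = 146.

146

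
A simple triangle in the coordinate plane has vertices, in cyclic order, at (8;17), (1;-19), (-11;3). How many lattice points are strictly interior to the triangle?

By the shoelace formula, twice the signed area is |(8·(-19) − 1·17) + (1·3 − (-11)·(-19)) + ((-11)·17 − 8·3)| = 586, so the area is 293.
Summing gcd(|Δx|,|Δy|) over the edges gives the boundary count: gcd(7,36) + gcd(12,22) + gcd(19,14) = 1+2+1 = 4.
By Pick's theorem A = I + B/2 − 1, so I = 293 − 4/2 + 1 = 292.

292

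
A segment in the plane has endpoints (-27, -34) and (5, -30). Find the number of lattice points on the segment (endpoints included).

5

The number of lattice points on a segment between lattice points is gcd(|Δx|,|Δy|) + 1 = gcd(32,4) + 1 = 4 + 1 = 5.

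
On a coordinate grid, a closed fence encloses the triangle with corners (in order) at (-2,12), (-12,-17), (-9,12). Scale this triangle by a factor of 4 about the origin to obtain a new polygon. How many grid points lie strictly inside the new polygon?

Using the shoelace formula, 2A = |[(-2)·(-17) − (-12)·12] + [(-12)·12 − (-9)·(-17)] + [(-9)·12 − (-2)·12]| = 203, so the area is 203/2.
Along each edge there are gcd(|Δx|,|Δy|)+1 lattice points, so counting each shared vertex once the boundary has gcd(10,29) + gcd(3,29) + gcd(7,0) = 1+1+7 = 9.
Scaling by 4 multiplies the area by 4² = 16 (so the new area is 1624) and multiplies the boundary lattice-point count by 4, giving 36.
By Pick's theorem, the interior count of the dilated polygon is 1624 − 36/2 + 1 = 1607.

1607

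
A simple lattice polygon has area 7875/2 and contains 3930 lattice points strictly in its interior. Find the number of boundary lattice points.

Pick's theorem gives A = I + B/2 − 1, so B = 2(A − I + 1) = 2(7875/2 − 3930 + 1) = 17.

17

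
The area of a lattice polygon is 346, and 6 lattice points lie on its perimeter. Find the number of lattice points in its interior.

344

From Pick's theorem, I = A − B/2 + 1 = 346 − 6/2 + 1 = 344.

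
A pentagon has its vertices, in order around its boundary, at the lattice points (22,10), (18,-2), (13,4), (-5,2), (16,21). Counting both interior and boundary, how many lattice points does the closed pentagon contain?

The shoelace formula gives twice the area as |[22·(-2) − 18·10] + [18·4 − 13·(-2)] + [13·2 − (-5)·4] + [(-5)·21 − 16·2] + [16·10 − 22·21]| = 519, so the area is 519/2.
Summing gcd(|Δx|,|Δy|) over the edges gives the boundary count: gcd(4,12) + gcd(5,6) + gcd(18,2) + gcd(21,19) + gcd(6,11) = 4+1+2+1+1 = 9.
Pick's theorem gives I = A − B/2 + 1 = 519/2 − 9/2 + 1 = 256, so the closed region contains I + B = 256 + 9 = 265 lattice points.

265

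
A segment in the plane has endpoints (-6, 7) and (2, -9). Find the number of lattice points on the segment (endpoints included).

9

The number of lattice points on a segment between lattice points is gcd(|Δx|,|Δy|) + 1 = gcd(8,16) + 1 = 8 + 1 = 9.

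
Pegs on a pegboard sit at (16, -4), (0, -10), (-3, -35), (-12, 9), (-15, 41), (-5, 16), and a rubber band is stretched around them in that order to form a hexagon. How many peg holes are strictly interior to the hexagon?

628

The shoelace formula gives twice the area as |[16·(-10) − 0·(-4)] + [0·(-35) − (-3)·(-10)] + [(-3)·9 − (-12)·(-35)] + [(-12)·41 − (-15)·9] + [(-15)·16 − (-5)·41] + [(-5)·(-4) − 16·16]| = 1265, so the area is 1265/2.
The number of boundary lattice points is Σ gcd(|Δx|,|Δy|) = gcd(16,6) + gcd(3,25) + gcd(9,44) + gcd(3,32) + gcd(10,25) + gcd(21,20) = 2+1+1+1+5+1 = 11.
By Pick's theorem A = I + B/2 − 1, so I = 1265/2 − 11/2 + 1 = 628.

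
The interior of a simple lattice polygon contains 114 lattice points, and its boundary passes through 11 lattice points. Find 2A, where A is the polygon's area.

237

Pick's theorem states A = I + B/2 − 1, so A = 114 + 11/2 − 1 = 237/2.
Hence 2A = 237.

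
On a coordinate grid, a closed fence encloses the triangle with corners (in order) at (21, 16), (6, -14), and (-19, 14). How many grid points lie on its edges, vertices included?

The number of boundary lattice points is Σ gcd(|Δx|,|Δy|) = gcd(15,30) + gcd(25,28) + gcd(40,2) = 15+1+2 = 18.

18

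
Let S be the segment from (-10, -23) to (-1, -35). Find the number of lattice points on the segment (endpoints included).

4

The number of lattice points on a segment between lattice points is gcd(|Δx|,|Δy|) + 1 = gcd(9,12) + 1 = 3 + 1 = 4.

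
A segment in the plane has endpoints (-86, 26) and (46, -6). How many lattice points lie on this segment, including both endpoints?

The number of lattice points on a segment between lattice points is gcd(|Δx|,|Δy|) + 1 = gcd(132,32) + 1 = 4 + 1 = 5.

5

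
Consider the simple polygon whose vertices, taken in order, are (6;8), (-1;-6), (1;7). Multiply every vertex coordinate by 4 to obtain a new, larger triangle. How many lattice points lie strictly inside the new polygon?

487

Using the shoelace formula, 2A = |[6·(-6) − (-1)·8] + [(-1)·7 − 1·(-6)] + [1·8 − 6·7]| = 63, so the area is 31.5.
Along each edge there are gcd(|Δx|,|Δy|)+1 lattice points, so counting each shared vertex once the boundary has gcd(7,14) + gcd(2,13) + gcd(5,1) = 7+1+1 = 9.
Scaling by 4 multiplies the area by 4² = 16 (so the new area is 504) and multiplies the boundary lattice-point count by 4, giving 36.
By Pick's theorem, the interior count of the dilated polygon is 504 − 36/2 + 1 = 487.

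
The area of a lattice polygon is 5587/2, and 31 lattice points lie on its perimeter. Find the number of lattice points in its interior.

Pick's theorem A = I + B/2 − 1 rearranges to I = A − B/2 + 1 = 5587/2 − 31/2 + 1 = 2779.

2779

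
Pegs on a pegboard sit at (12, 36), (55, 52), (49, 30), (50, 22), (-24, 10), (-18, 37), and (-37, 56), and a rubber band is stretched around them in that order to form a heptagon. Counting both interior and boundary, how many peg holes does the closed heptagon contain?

The shoelace formula gives twice the area as |(12·52 − 55·36) + (55·30 − 49·52) + (49·22 − 50·30) + (50·10 − (-24)·22) + ((-24)·37 − (-18)·10) + ((-18)·56 − (-37)·37) + ((-37)·36 − 12·56)| = 3999, so the area is 1999.5.
Along each edge there are gcd(|Δx|,|Δy|)+1 lattice points, so counting each shared vertex once the boundary has gcd(43,16) + gcd(6,22) + gcd(1,8) + gcd(74,12) + gcd(6,27) + gcd(19,19) + gcd(49,20) = 1+2+1+2+3+19+1 = 29.
Pick's theorem gives I = A − B/2 + 1 = 1999.5 − 29/2 + 1 = 1986, so the closed region contains I + B = 1986 + 29 = 2015 lattice points.

2015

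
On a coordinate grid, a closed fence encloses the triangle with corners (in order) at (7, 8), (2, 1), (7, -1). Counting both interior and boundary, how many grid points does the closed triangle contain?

Using the shoelace formula, 2A = |[7·1 − 2·8] + [2·(-1) − 7·1] + [7·8 − 7·(-1)]| = 45, so the area is 22.5.
Summing gcd(|Δx|,|Δy|) over the edges gives the boundary count: gcd(5,7) + gcd(5,2) + gcd(0,9) = 1+1+9 = 11.
Pick's theorem gives I = A − B/2 + 1 = 22.5 − 11/2 + 1 = 18, so the closed region contains I + B = 18 + 11 = 29 lattice points.

29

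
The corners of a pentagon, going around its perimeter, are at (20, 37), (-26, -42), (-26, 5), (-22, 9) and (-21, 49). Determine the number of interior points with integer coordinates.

Using the shoelace formula, 2A = |(20·(-42) − (-26)·37) + ((-26)·5 − (-26)·(-42)) + ((-26)·9 − (-22)·5) + ((-22)·49 − (-21)·9) + ((-21)·37 − 20·49)| = 3870, so the area is 1935.
Summing gcd(|Δx|,|Δy|) over the edges gives the boundary count: gcd(46,79) + gcd(0,47) + gcd(4,4) + gcd(1,40) + gcd(41,12) = 1+47+4+1+1 = 54.
By Pick's theorem A = I + B/2 − 1, so I = 1935 − 54/2 + 1 = 1909.

1909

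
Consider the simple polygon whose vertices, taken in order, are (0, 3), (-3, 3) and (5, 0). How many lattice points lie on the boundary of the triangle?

The number of boundary lattice points is Σ gcd(|Δx|,|Δy|) = gcd(3,0) + gcd(8,3) + gcd(5,3) = 3+1+1 = 5.

5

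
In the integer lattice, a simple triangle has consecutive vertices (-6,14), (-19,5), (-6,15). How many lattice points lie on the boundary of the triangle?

Along each edge there are gcd(|Δx|,|Δy|)+1 lattice points, so counting each shared vertex once the boundary has gcd(13,9) + gcd(13,10) + gcd(0,1) = 1+1+1 = 3.

3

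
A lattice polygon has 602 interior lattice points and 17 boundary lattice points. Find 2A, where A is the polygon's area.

Pick's theorem states A = I + B/2 − 1, so A = 602 + 17/2 − 1 = 1219/2.
Hence 2A = 1219.

1219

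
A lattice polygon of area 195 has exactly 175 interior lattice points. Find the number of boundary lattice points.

Pick's theorem gives A = I + B/2 − 1, so B = 2(A − I + 1) = 2(195 − 175 + 1) = 42.

42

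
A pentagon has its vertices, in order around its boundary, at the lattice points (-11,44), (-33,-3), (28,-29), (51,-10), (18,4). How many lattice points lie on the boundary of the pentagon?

5

Along each edge there are gcd(|Δx|,|Δy|)+1 lattice points, so counting each shared vertex once the boundary has gcd(22,47) + gcd(61,26) + gcd(23,19) + gcd(33,14) + gcd(29,40) = 1+1+1+1+1 = 5.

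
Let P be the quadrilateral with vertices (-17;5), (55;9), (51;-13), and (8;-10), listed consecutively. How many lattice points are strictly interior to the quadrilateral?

1064

The shoelace formula gives twice the area as |[(-17)·9 − 55·5] + [55·(-13) − 51·9] + [51·(-10) − 8·(-13)] + [8·5 − (-17)·(-10)]| = 2138, so the area is 1069.
Along each edge there are gcd(|Δx|,|Δy|)+1 lattice points, so counting each shared vertex once the boundary has gcd(72,4) + gcd(4,22) + gcd(43,3) + gcd(25,15) = 4+2+1+5 = 12.
Pick's theorem gives I = A − B/2 + 1 = 1069 − 12/2 + 1 = 1064.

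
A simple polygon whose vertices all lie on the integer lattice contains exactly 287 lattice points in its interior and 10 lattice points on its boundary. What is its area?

By Pick's theorem, A = I + B/2 − 1 = 287 + 10/2 − 1 = 291.

291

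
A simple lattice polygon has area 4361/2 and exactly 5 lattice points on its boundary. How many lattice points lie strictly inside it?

2179

Pick's theorem A = I + B/2 − 1 rearranges to I = A − B/2 + 1 = 4361/2 − 5/2 + 1 = 2179.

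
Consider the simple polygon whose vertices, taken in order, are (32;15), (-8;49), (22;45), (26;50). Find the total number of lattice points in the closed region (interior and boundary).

519

Using the shoelace formula, 2A = |[32·49 − (-8)·15] + [(-8)·45 − 22·49] + [22·50 − 26·45] + [26·15 − 32·50]| = 1030, so the area is 515.
Summing gcd(|Δx|,|Δy|) over the edges gives the boundary count: gcd(40,34) + gcd(30,4) + gcd(4,5) + gcd(6,35) = 2+2+1+1 = 6.
Pick's theorem gives I = A − B/2 + 1 = 515 − 6/2 + 1 = 513, so the closed region contains I + B = 513 + 6 = 519 lattice points.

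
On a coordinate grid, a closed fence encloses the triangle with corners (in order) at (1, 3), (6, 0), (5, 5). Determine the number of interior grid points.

10

Using the shoelace formula, 2A = |(1·0 − 6·3) + (6·5 − 5·0) + (5·3 − 1·5)| = 22, so the area is 11.
Along each edge there are gcd(|Δx|,|Δy|)+1 lattice points, so counting each shared vertex once the boundary has gcd(5,3) + gcd(1,5) + gcd(4,2) = 1+1+2 = 4.
Pick's theorem gives I = A − B/2 + 1 = 11 − 4/2 + 1 = 10.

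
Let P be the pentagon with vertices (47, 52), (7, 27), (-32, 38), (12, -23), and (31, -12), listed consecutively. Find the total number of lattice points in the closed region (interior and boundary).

The shoelace formula gives twice the area as |[47·27 − 7·52] + [7·38 − (-32)·27] + [(-32)·(-23) − 12·38] + [12·(-12) − 31·(-23)] + [31·52 − 47·(-12)]| = 5060, so the area is 2530.
The number of boundary lattice points is Σ gcd(|Δx|,|Δy|) = gcd(40,25) + gcd(39,11) + gcd(44,61) + gcd(19,11) + gcd(16,64) = 5+1+1+1+16 = 24.
Pick's theorem gives I = A − B/2 + 1 = 2530 − 24/2 + 1 = 2519, so the closed region contains I + B = 2519 + 24 = 2543 lattice points.

2543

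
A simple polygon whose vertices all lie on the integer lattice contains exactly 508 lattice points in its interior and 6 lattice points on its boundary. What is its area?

510

Pick's theorem states A = I + B/2 − 1, so A = 508 + 6/2 − 1 = 510.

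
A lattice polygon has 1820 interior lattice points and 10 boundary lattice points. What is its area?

By Pick's theorem, A = I + B/2 − 1 = 1820 + 10/2 − 1 = 1824.

1824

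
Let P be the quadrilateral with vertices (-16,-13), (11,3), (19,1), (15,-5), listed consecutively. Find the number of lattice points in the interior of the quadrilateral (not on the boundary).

Using the shoelace formula, 2A = |((-16)·3 − 11·(-13)) + (11·1 − 19·3) + (19·(-5) − 15·1) + (15·(-13) − (-16)·(-5))| = 336, so the area is 168.
Along each edge there are gcd(|Δx|,|Δy|)+1 lattice points, so counting each shared vertex once the boundary has gcd(27,16) + gcd(8,2) + gcd(4,6) + gcd(31,8) = 1+2+2+1 = 6.
Pick's theorem gives I = A − B/2 + 1 = 168 − 6/2 + 1 = 166.

166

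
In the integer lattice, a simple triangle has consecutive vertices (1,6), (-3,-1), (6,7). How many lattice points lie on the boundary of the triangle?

The number of boundary lattice points is Σ gcd(|Δx|,|Δy|) = gcd(4,7) + gcd(9,8) + gcd(5,1) = 1+1+1 = 3.

3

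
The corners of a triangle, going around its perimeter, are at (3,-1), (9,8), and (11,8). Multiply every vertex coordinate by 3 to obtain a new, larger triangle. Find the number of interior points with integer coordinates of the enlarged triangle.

73

By the shoelace formula, twice the signed area is |(3·8 − 9·(-1)) + (9·8 − 11·8) + (11·(-1) − 3·8)| = 18, so the area is 9.
Along each edge there are gcd(|Δx|,|Δy|)+1 lattice points, so counting each shared vertex once the boundary has gcd(6,9) + gcd(2,0) + gcd(8,9) = 3+2+1 = 6.
Scaling by 3 multiplies the area by 3² = 9 (so the new area is 81) and multiplies the boundary lattice-point count by 3, giving 18.
By Pick's theorem, the interior count of the dilated polygon is 81 − 18/2 + 1 = 73.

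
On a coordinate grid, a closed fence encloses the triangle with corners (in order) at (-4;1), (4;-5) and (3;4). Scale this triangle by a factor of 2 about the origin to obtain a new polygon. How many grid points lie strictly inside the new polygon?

129

By the shoelace formula, twice the signed area is |((-4)·(-5) − 4·1) + (4·4 − 3·(-5)) + (3·1 − (-4)·4)| = 66, so the area is 33.
The number of boundary lattice points is Σ gcd(|Δx|,|Δy|) = gcd(8,6) + gcd(1,9) + gcd(7,3) = 2+1+1 = 4.
Scaling by 2 multiplies the area by 2² = 4 (so the new area is 132) and multiplies the boundary lattice-point count by 2, giving 8.
By Pick's theorem, the interior count of the dilated polygon is 132 − 8/2 + 1 = 129.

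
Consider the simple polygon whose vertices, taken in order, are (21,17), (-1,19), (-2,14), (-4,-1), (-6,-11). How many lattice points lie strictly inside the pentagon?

330

By the shoelace formula, twice the signed area is |(21·19 − (-1)·17) + ((-1)·14 − (-2)·19) + ((-2)·(-1) − (-4)·14) + ((-4)·(-11) − (-6)·(-1)) + ((-6)·17 − 21·(-11))| = 665, so the area is 332.5.
Along each edge there are gcd(|Δx|,|Δy|)+1 lattice points, so counting each shared vertex once the boundary has gcd(22,2) + gcd(1,5) + gcd(2,15) + gcd(2,10) + gcd(27,28) = 2+1+1+2+1 = 7.
By Pick's theorem A = I + B/2 − 1, so I = 332.5 − 7/2 + 1 = 330.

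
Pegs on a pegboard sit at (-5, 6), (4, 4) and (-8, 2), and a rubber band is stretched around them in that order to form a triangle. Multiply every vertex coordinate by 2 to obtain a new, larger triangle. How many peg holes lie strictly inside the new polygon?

81

Using the shoelace formula, 2A = |[(-5)·4 − 4·6] + [4·2 − (-8)·4] + [(-8)·6 − (-5)·2]| = 42, so the area is 21.
The number of boundary lattice points is Σ gcd(|Δx|,|Δy|) = gcd(9,2) + gcd(12,2) + gcd(3,4) = 1+2+1 = 4.
Scaling by 2 multiplies the area by 2² = 4 (so the new area is 84) and multiplies the boundary lattice-point count by 2, giving 8.
By Pick's theorem, the interior count of the dilated polygon is 84 − 8/2 + 1 = 81.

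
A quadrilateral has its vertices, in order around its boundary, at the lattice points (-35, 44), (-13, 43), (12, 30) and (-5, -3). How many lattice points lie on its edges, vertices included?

4

Summing gcd(|Δx|,|Δy|) over the edges gives the boundary count: gcd(22,1) + gcd(25,13) + gcd(17,33) + gcd(30,47) = 1+1+1+1 = 4.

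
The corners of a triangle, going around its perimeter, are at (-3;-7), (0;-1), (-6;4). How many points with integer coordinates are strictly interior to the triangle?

24

Using the shoelace formula, 2A = |[(-3)·(-1) − 0·(-7)] + [0·4 − (-6)·(-1)] + [(-6)·(-7) − (-3)·4]| = 51, so the area is 25.5.
Along each edge there are gcd(|Δx|,|Δy|)+1 lattice points, so counting each shared vertex once the boundary has gcd(3,6) + gcd(6,5) + gcd(3,11) = 3+1+1 = 5.
By Pick's theorem A = I + B/2 − 1, so I = 25.5 − 5/2 + 1 = 24.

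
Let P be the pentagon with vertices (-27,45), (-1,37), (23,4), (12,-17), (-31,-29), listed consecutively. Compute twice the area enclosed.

5301

The shoelace formula gives twice the area as |[(-27)·37 − (-1)·45] + [(-1)·4 − 23·37] + [23·(-17) − 12·4] + [12·(-29) − (-31)·(-17)] + [(-31)·45 − (-27)·(-29)]| = 5301, so the area is 5301/2.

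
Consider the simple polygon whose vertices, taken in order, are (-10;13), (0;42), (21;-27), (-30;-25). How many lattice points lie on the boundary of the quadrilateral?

The number of boundary lattice points is Σ gcd(|Δx|,|Δy|) = gcd(10,29) + gcd(21,69) + gcd(51,2) + gcd(20,38) = 1+3+1+2 = 7.

7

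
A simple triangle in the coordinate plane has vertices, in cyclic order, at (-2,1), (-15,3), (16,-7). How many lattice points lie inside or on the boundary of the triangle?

By the shoelace formula, twice the signed area is |[(-2)·3 − (-15)·1] + [(-15)·(-7) − 16·3] + [16·1 − (-2)·(-7)]| = 68, so the area is 34.
Along each edge there are gcd(|Δx|,|Δy|)+1 lattice points, so counting each shared vertex once the boundary has gcd(13,2) + gcd(31,10) + gcd(18,8) = 1+1+2 = 4.
Pick's theorem gives I = A − B/2 + 1 = 34 − 4/2 + 1 = 33, so the closed region contains I + B = 33 + 4 = 37 lattice points.

37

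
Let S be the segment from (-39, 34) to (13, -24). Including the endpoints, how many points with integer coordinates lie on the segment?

The number of lattice points on a segment between lattice points is gcd(|Δx|,|Δy|) + 1 = gcd(52,58) + 1 = 2 + 1 = 3.

3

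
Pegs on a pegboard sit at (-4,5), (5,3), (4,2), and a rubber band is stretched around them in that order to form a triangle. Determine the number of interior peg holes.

Using the shoelace formula, 2A = |[(-4)·3 − 5·5] + [5·2 − 4·3] + [4·5 − (-4)·2]| = 11, so the area is 5.5.
Summing gcd(|Δx|,|Δy|) over the edges gives the boundary count: gcd(9,2) + gcd(1,1) + gcd(8,3) = 1+1+1 = 3.
Pick's theorem gives I = A − B/2 + 1 = 5.5 − 3/2 + 1 = 5.

5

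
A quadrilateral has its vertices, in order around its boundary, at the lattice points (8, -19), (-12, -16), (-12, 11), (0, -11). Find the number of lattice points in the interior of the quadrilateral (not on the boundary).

Using the shoelace formula, 2A = |(8·(-16) − (-12)·(-19)) + ((-12)·11 − (-12)·(-16)) + ((-12)·(-11) − 0·11) + (0·(-19) − 8·(-11))| = 460, so the area is 230.
Along each edge there are gcd(|Δx|,|Δy|)+1 lattice points, so counting each shared vertex once the boundary has gcd(20,3) + gcd(0,27) + gcd(12,22) + gcd(8,8) = 1+27+2+8 = 38.
Pick's theorem gives I = A − B/2 + 1 = 230 − 38/2 + 1 = 212.

212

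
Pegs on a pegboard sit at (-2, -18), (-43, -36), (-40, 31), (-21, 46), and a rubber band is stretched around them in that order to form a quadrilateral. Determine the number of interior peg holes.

Using the shoelace formula, 2A = |[(-2)·(-36) − (-43)·(-18)] + [(-43)·31 − (-40)·(-36)] + [(-40)·46 − (-21)·31] + [(-21)·(-18) − (-2)·46]| = 4194, so the area is 2097.
The number of boundary lattice points is Σ gcd(|Δx|,|Δy|) = gcd(41,18) + gcd(3,67) + gcd(19,15) + gcd(19,64) = 1+1+1+1 = 4.
Pick's theorem gives I = A − B/2 + 1 = 2097 − 4/2 + 1 = 2096.

2096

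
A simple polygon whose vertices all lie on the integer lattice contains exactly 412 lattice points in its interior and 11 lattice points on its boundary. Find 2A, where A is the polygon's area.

Pick's theorem states A = I + B/2 − 1, so A = 412 + 11/2 − 1 = 833/2.
Hence 2A = 833.

833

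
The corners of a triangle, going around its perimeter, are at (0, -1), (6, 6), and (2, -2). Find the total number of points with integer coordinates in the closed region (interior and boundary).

14

By the shoelace formula, twice the signed area is |[0·6 − 6·(-1)] + [6·(-2) − 2·6] + [2·(-1) − 0·(-2)]| = 20, so the area is 10.
The number of boundary lattice points is Σ gcd(|Δx|,|Δy|) = gcd(6,7) + gcd(4,8) + gcd(2,1) = 1+4+1 = 6.
Pick's theorem gives I = A − B/2 + 1 = 10 − 6/2 + 1 = 8, so the closed region contains I + B = 8 + 6 = 14 lattice points.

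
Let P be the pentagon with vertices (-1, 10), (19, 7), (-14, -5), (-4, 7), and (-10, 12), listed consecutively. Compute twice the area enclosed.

The shoelace formula gives twice the area as |[(-1)·7 − 19·10] + [19·(-5) − (-14)·7] + [(-14)·7 − (-4)·(-5)] + [(-4)·12 − (-10)·7] + [(-10)·10 − (-1)·12]| = 378, so the area is 189.

378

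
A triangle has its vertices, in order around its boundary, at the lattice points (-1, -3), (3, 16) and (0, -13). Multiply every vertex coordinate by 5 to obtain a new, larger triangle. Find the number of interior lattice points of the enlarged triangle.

The shoelace formula gives twice the area as |((-1)·16 − 3·(-3)) + (3·(-13) − 0·16) + (0·(-3) − (-1)·(-13))| = 59, so the area is 29.5.
Along each edge there are gcd(|Δx|,|Δy|)+1 lattice points, so counting each shared vertex once the boundary has gcd(4,19) + gcd(3,29) + gcd(1,10) = 1+1+1 = 3.
Scaling by 5 multiplies the area by 5² = 25 (so the new area is 1475/2) and multiplies the boundary lattice-point count by 5, giving 15.
By Pick's theorem, the interior count of the dilated polygon is 1475/2 − 15/2 + 1 = 731.

731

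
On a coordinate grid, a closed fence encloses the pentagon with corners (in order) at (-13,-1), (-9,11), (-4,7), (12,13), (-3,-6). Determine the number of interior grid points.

202

By the shoelace formula, twice the signed area is |[(-13)·11 − (-9)·(-1)] + [(-9)·7 − (-4)·11] + [(-4)·13 − 12·7] + [12·(-6) − (-3)·13] + [(-3)·(-1) − (-13)·(-6)]| = 415, so the area is 415/2.
The number of boundary lattice points is Σ gcd(|Δx|,|Δy|) = gcd(4,12) + gcd(5,4) + gcd(16,6) + gcd(15,19) + gcd(10,5) = 4+1+2+1+5 = 13.
By Pick's theorem A = I + B/2 − 1, so I = 415/2 − 13/2 + 1 = 202.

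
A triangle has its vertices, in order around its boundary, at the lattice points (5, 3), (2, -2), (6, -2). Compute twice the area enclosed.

20

The shoelace formula gives twice the area as |(5·(-2) − 2·3) + (2·(-2) − 6·(-2)) + (6·3 − 5·(-2))| = 20, so the area is 10.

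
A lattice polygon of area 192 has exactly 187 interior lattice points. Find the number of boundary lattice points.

12

Pick's theorem gives A = I + B/2 − 1, so B = 2(A − I + 1) = 2(192 − 187 + 1) = 12.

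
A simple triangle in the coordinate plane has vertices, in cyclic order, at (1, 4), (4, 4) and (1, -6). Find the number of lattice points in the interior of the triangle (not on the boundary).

9

The shoelace formula gives twice the area as |(1·4 − 4·4) + (4·(-6) − 1·4) + (1·4 − 1·(-6))| = 30, so the area is 15.
Along each edge there are gcd(|Δx|,|Δy|)+1 lattice points, so counting each shared vertex once the boundary has gcd(3,0) + gcd(3,10) + gcd(0,10) = 3+1+10 = 14.
Pick's theorem gives I = A − B/2 + 1 = 15 − 14/2 + 1 = 9.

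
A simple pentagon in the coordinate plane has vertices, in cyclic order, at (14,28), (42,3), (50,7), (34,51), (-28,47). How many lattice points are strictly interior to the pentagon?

1448

The shoelace formula gives twice the area as |(14·3 − 42·28) + (42·7 − 50·3) + (50·51 − 34·7) + (34·47 − (-28)·51) + ((-28)·28 − 14·47)| = 2906, so the area is 1453.
Along each edge there are gcd(|Δx|,|Δy|)+1 lattice points, so counting each shared vertex once the boundary has gcd(28,25) + gcd(8,4) + gcd(16,44) + gcd(62,4) + gcd(42,19) = 1+4+4+2+1 = 12.
By Pick's theorem A = I + B/2 − 1, so I = 1453 − 12/2 + 1 = 1448.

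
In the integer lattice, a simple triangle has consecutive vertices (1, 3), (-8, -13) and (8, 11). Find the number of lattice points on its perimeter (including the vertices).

Summing gcd(|Δx|,|Δy|) over the edges gives the boundary count: gcd(9,16) + gcd(16,24) + gcd(7,8) = 1+8+1 = 10.

10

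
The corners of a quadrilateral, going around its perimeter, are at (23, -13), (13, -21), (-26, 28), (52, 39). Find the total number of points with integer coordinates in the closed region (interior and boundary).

2273

The shoelace formula gives twice the area as |(23·(-21) − 13·(-13)) + (13·28 − (-26)·(-21)) + ((-26)·39 − 52·28) + (52·(-13) − 23·39)| = 4539, so the area is 2269.5.
Summing gcd(|Δx|,|Δy|) over the edges gives the boundary count: gcd(10,8) + gcd(39,49) + gcd(78,11) + gcd(29,52) = 2+1+1+1 = 5.
Pick's theorem gives I = A − B/2 + 1 = 2269.5 − 5/2 + 1 = 2268, so the closed region contains I + B = 2268 + 5 = 2273 lattice points.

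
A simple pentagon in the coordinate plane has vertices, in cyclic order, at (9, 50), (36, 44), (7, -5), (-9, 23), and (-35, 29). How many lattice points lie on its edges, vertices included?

The number of boundary lattice points is Σ gcd(|Δx|,|Δy|) = gcd(27,6) + gcd(29,49) + gcd(16,28) + gcd(26,6) + gcd(44,21) = 3+1+4+2+1 = 11.

11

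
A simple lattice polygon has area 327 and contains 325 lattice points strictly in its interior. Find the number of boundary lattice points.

6

Pick's theorem gives A = I + B/2 − 1, so B = 2(A − I + 1) = 2(327 − 325 + 1) = 6.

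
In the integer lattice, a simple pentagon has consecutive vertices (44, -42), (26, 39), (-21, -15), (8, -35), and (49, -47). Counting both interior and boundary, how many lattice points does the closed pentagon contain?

By the shoelace formula, twice the signed area is |(44·39 − 26·(-42)) + (26·(-15) − (-21)·39) + ((-21)·(-35) − 8·(-15)) + (8·(-47) − 49·(-35)) + (49·(-42) − 44·(-47))| = 5441, so the area is 2720.5.
Along each edge there are gcd(|Δx|,|Δy|)+1 lattice points, so counting each shared vertex once the boundary has gcd(18,81) + gcd(47,54) + gcd(29,20) + gcd(41,12) + gcd(5,5) = 9+1+1+1+5 = 17.
Pick's theorem gives I = A − B/2 + 1 = 2720.5 − 17/2 + 1 = 2713, so the closed region contains I + B = 2713 + 17 = 2730 lattice points.

2730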